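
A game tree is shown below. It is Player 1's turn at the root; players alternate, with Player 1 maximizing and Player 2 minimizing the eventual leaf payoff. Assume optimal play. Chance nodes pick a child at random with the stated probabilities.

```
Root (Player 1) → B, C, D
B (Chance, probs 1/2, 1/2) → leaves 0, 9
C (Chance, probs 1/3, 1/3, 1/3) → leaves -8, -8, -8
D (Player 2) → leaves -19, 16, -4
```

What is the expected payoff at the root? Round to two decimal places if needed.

4.5

B (Chance): 1/2·0 + 1/2·9 = 4.5
C (Chance): 1/3·-8 + 1/3·-8 + 1/3·-8 = -8
D (Player 2): min(-19, 16, -4) = -19
Root (Player 1): max(4.5, -8, -19) = 4.5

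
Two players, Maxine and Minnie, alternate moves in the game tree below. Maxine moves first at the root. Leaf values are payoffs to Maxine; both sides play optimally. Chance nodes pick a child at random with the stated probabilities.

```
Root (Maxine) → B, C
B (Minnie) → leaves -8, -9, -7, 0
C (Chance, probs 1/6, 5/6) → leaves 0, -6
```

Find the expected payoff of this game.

-5

B (Minnie): min(-8, -9, -7, 0) = -9
C (Chance): 1/6·0 + 5/6·-6 = -5
Root (Maxine): max(-9, -5) = -5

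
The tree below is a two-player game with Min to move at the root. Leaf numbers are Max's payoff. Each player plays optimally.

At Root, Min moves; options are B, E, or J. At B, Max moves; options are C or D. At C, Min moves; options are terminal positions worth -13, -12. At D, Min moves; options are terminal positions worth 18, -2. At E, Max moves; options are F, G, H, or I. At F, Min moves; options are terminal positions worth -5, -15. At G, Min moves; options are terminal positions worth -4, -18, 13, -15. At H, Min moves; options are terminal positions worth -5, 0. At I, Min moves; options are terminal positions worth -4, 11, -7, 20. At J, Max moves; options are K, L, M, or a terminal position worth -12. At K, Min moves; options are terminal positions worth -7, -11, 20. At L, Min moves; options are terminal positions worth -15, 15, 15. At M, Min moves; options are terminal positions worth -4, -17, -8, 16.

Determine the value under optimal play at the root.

-11

C (Min): min(-13, -12) = -13
D (Min): min(18, -2) = -2
B (Max): max(-13, -2) = -2
F (Min): min(-5, -15) = -15
G (Min): min(-4, -18, 13, -15) = -18
H (Min): min(-5, 0) = -5
I (Min): min(-4, 11, -7, 20) = -7
E (Max): max(-15, -18, -5, -7) = -5
K (Min): min(-7, -11, 20) = -11
L (Min): min(-15, 15, 15) = -15
M (Min): min(-4, -17, -8, 16) = -17
J (Max): max(-11, -15, -17, -12) = -11
Root (Min): min(-2, -5, -11) = -11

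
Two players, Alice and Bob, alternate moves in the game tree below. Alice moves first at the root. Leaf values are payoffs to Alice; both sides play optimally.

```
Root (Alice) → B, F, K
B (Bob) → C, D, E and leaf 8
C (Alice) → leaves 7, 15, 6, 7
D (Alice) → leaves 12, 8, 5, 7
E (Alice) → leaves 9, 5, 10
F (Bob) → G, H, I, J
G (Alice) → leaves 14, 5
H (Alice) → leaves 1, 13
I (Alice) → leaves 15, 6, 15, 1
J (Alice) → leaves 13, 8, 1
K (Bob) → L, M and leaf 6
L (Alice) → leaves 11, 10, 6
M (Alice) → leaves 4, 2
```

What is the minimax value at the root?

C (Alice): max(7, 15, 6, 7) = 15
D (Alice): max(12, 8, 5, 7) = 12
E (Alice): max(9, 5, 10) = 10
B (Bob): min(15, 12, 10, 8) = 8
G (Alice): max(14, 5) = 14
H (Alice): max(1, 13) = 13
I (Alice): max(15, 6, 15, 1) = 15
J (Alice): max(13, 8, 1) = 13
F (Bob): min(14, 13, 15, 13) = 13
L (Alice): max(11, 10, 6) = 11
M (Alice): max(4, 2) = 4
K (Bob): min(11, 4, 6) = 4
Root (Alice): max(8, 13, 4) = 13

13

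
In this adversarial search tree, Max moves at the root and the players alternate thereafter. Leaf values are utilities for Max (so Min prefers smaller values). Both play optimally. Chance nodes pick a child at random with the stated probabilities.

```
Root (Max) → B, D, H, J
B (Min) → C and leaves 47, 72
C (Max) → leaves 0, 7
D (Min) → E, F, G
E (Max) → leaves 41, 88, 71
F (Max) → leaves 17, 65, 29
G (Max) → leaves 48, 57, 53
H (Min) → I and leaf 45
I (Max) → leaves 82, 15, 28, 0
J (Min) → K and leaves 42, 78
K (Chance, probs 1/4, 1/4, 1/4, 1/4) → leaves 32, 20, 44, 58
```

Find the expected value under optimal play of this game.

57

C (Max): max(0, 7) = 7
B (Min): min(7, 47, 72) = 7
E (Max): max(41, 88, 71) = 88
F (Max): max(17, 65, 29) = 65
G (Max): max(48, 57, 53) = 57
D (Min): min(88, 65, 57) = 57
I (Max): max(82, 15, 28, 0) = 82
H (Min): min(82, 45) = 45
K (Chance): 1/4·32 + 1/4·20 + 1/4·44 + 1/4·58 = 38.5
J (Min): min(38.5, 42, 78) = 38.5
Root (Max): max(7, 57, 45, 38.5) = 57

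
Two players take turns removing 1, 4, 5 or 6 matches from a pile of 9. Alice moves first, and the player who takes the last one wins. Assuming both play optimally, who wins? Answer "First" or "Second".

Compute winning (W) and losing (L) positions by backward induction:
i:   0  1  2  3  4  5  6  7  8  9
     L  W  L  W  W  W  W  W  W  L
Position 9 is L, so the second player wins.

Second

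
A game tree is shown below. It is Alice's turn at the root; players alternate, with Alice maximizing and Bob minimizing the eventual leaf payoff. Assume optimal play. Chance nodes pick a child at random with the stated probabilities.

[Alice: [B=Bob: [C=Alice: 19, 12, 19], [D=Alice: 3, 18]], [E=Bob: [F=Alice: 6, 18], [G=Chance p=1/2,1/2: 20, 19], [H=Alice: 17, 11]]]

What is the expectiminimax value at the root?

C (Alice): max(19, 12, 19) = 19
D (Alice): max(3, 18) = 18
B (Bob): min(19, 18) = 18
F (Alice): max(6, 18) = 18
G (Chance): 1/2·20 + 1/2·19 = 19.5
H (Alice): max(17, 11) = 17
E (Bob): min(18, 19.5, 17) = 17
Root (Alice): max(18, 17) = 18

18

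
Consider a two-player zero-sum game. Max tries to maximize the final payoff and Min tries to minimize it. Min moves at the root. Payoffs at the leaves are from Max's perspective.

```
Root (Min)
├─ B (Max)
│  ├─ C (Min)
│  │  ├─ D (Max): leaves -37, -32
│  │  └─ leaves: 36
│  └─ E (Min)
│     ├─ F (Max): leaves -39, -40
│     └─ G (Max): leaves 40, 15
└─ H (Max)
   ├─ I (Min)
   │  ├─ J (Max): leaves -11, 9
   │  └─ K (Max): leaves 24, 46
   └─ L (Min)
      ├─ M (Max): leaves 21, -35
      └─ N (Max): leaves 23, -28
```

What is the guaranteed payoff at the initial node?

-32

D (Max): max(-37, -32) = -32
C (Min): min(-32, 36) = -32
F (Max): max(-39, -40) = -39
G (Max): max(40, 15) = 40
E (Min): min(-39, 40) = -39
B (Max): max(-32, -39) = -32
J (Max): max(-11, 9) = 9
K (Max): max(24, 46) = 46
I (Min): min(9, 46) = 9
M (Max): max(21, -35) = 21
N (Max): max(23, -28) = 23
L (Min): min(21, 23) = 21
H (Max): max(9, 21) = 21
Root (Min): min(-32, 21) = -32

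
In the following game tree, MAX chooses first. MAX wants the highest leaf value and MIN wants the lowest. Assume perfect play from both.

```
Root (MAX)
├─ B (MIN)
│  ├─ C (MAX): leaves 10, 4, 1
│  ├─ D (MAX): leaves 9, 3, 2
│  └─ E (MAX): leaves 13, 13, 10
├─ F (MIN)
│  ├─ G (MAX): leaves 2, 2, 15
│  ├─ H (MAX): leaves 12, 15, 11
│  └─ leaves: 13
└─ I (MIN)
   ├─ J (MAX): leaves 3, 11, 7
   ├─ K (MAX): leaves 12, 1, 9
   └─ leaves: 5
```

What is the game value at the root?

C (MAX): max(10, 4, 1) = 10
D (MAX): max(9, 3, 2) = 9
E (MAX): max(13, 13, 10) = 13
B (MIN): min(10, 9, 13) = 9
G (MAX): max(2, 2, 15) = 15
H (MAX): max(12, 15, 11) = 15
F (MIN): min(15, 15, 13) = 13
J (MAX): max(3, 11, 7) = 11
K (MAX): max(12, 1, 9) = 12
I (MIN): min(11, 12, 5) = 5
Root (MAX): max(9, 13, 5) = 13

13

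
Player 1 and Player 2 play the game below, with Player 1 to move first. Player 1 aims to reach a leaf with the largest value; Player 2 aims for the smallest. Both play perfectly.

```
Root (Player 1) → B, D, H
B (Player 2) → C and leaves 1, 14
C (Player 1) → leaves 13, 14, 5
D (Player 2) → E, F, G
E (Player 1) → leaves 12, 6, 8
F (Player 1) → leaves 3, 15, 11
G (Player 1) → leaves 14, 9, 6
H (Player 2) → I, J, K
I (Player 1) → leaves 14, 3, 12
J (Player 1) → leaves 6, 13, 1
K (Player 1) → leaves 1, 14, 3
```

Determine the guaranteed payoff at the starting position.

13

C (Player 1): max(13, 14, 5) = 14
B (Player 2): min(14, 1, 14) = 1
E (Player 1): max(12, 6, 8) = 12
F (Player 1): max(3, 15, 11) = 15
G (Player 1): max(14, 9, 6) = 14
D (Player 2): min(12, 15, 14) = 12
I (Player 1): max(14, 3, 12) = 14
J (Player 1): max(6, 13, 1) = 13
K (Player 1): max(1, 14, 3) = 14
H (Player 2): min(14, 13, 14) = 13
Root (Player 1): max(1, 12, 13) = 13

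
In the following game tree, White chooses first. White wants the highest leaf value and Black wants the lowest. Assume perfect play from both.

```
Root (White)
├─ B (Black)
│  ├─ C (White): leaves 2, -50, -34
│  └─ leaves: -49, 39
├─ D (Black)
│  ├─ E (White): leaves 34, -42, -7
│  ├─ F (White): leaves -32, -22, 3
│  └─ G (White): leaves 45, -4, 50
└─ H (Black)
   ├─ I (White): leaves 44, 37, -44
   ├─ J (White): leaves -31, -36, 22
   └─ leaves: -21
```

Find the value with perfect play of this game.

C (White): max(2, -50, -34) = 2
B (Black): min(2, -49, 39) = -49
E (White): max(34, -42, -7) = 34
F (White): max(-32, -22, 3) = 3
G (White): max(45, -4, 50) = 50
D (Black): min(34, 3, 50) = 3
I (White): max(44, 37, -44) = 44
J (White): max(-31, -36, 22) = 22
H (Black): min(44, 22, -21) = -21
Root (White): max(-49, 3, -21) = 3

3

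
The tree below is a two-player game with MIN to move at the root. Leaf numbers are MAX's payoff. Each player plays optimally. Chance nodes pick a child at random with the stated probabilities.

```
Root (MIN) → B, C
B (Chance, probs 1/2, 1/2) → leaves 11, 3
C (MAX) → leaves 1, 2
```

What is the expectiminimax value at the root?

2

B (Chance): 1/2·11 + 1/2·3 = 7
C (MAX): max(1, 2) = 2
Root (MIN): min(7, 2) = 2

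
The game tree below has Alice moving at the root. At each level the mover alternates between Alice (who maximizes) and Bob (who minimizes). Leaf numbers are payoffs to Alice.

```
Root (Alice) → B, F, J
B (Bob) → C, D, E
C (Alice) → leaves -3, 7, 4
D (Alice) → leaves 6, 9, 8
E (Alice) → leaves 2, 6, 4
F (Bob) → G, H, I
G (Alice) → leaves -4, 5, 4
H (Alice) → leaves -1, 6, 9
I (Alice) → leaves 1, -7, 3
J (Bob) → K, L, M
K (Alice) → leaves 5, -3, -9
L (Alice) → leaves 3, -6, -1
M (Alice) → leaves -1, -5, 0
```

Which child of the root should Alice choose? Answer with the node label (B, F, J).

C (Alice): max(-3, 7, 4) = 7
D (Alice): max(6, 9, 8) = 9
E (Alice): max(2, 6, 4) = 6
B (Bob): min(7, 9, 6) = 6
G (Alice): max(-4, 5, 4) = 5
H (Alice): max(-1, 6, 9) = 9
I (Alice): max(1, -7, 3) = 3
F (Bob): min(5, 9, 3) = 3
K (Alice): max(5, -3, -9) = 5
L (Alice): max(3, -6, -1) = 3
M (Alice): max(-1, -5, 0) = 0
J (Bob): min(5, 3, 0) = 0
Root (Alice): max(6, 3, 0) = 6
Alice picks the child with the highest value: B (value 6).

B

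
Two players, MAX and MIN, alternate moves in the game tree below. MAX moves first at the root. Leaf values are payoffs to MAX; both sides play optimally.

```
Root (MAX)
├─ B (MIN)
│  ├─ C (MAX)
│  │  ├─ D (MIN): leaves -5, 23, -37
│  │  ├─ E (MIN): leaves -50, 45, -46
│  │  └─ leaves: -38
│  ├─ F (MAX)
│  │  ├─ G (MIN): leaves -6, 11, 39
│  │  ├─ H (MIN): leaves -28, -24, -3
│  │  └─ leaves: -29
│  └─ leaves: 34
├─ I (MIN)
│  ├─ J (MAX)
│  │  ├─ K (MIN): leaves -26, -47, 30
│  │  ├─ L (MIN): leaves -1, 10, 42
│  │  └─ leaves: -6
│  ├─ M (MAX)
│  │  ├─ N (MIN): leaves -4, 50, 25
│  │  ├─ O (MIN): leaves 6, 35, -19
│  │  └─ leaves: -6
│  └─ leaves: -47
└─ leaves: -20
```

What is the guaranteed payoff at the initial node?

D (MIN): min(-5, 23, -37) = -37
E (MIN): min(-50, 45, -46) = -50
C (MAX): max(-37, -50, -38) = -37
G (MIN): min(-6, 11, 39) = -6
H (MIN): min(-28, -24, -3) = -28
F (MAX): max(-6, -28, -29) = -6
B (MIN): min(-37, -6, 34) = -37
K (MIN): min(-26, -47, 30) = -47
L (MIN): min(-1, 10, 42) = -1
J (MAX): max(-47, -1, -6) = -1
N (MIN): min(-4, 50, 25) = -4
O (MIN): min(6, 35, -19) = -19
M (MAX): max(-4, -19, -6) = -4
I (MIN): min(-1, -4, -47) = -47
Root (MAX): max(-37, -47, -20) = -20

-20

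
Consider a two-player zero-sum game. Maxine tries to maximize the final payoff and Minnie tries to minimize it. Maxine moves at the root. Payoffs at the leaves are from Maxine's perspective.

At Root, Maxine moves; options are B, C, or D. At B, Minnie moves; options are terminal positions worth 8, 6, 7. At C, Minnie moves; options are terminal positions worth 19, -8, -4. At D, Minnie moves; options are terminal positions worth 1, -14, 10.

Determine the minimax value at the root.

B (Minnie): min(8, 6, 7) = 6
C (Minnie): min(19, -8, -4) = -8
D (Minnie): min(1, -14, 10) = -14
Root (Maxine): max(6, -8, -14) = 6

6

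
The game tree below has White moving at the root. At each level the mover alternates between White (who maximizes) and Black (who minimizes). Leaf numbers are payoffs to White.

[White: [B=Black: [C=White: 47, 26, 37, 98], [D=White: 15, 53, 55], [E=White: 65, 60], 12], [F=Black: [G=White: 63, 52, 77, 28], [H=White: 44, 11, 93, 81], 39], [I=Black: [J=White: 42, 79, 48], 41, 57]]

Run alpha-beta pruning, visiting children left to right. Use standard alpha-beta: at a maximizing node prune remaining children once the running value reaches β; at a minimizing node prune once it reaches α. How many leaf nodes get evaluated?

C [α=-∞,β=+∞]: v=98
D [α=-∞,β=98]: v=55
E [α=-∞,β=55]: v=65 after child 1 ≥ β → β-cutoff, skip 1
B [α=-∞,β=+∞]: v=12
G [α=12,β=+∞]: v=77
H [α=12,β=77]: v=93 after child 3 ≥ β → β-cutoff, skip 1
F [α=12,β=+∞]: v=39
J [α=39,β=+∞]: v=79
I [α=39,β=+∞]: v=41
Root [α=-∞,β=+∞]: v=41
Leaves evaluated: 22 of 24.

22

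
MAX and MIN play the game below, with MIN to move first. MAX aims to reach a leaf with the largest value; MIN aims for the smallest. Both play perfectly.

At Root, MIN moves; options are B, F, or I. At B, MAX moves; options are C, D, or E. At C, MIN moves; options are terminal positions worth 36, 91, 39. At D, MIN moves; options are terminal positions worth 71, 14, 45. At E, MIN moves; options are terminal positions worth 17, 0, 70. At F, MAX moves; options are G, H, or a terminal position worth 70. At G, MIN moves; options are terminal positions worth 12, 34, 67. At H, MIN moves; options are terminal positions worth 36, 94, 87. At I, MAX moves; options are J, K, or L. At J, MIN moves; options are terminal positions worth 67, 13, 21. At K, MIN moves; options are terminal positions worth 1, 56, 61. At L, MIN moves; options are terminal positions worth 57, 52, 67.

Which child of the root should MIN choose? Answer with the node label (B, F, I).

B

C (MIN): min(36, 91, 39) = 36
D (MIN): min(71, 14, 45) = 14
E (MIN): min(17, 0, 70) = 0
B (MAX): max(36, 14, 0) = 36
G (MIN): min(12, 34, 67) = 12
H (MIN): min(36, 94, 87) = 36
F (MAX): max(12, 36, 70) = 70
J (MIN): min(67, 13, 21) = 13
K (MIN): min(1, 56, 61) = 1
L (MIN): min(57, 52, 67) = 52
I (MAX): max(13, 1, 52) = 52
Root (MIN): min(36, 70, 52) = 36
MIN picks the child with the lowest value: B (value 36).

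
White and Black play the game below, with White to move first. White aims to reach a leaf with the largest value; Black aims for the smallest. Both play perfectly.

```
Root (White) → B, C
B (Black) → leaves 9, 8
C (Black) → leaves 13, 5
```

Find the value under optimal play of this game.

B (Black): min(9, 8) = 8
C (Black): min(13, 5) = 5
Root (White): max(8, 5) = 8

8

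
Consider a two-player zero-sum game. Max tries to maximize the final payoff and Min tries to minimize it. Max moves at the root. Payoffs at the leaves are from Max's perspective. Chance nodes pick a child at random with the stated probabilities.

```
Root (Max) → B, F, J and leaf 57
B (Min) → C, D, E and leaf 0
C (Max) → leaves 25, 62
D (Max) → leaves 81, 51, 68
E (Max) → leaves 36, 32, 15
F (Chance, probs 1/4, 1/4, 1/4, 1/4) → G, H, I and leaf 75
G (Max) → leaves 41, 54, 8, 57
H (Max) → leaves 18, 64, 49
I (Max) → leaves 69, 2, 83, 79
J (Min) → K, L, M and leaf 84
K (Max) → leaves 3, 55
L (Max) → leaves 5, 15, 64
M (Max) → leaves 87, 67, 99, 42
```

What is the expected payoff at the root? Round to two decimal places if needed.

C (Max): max(25, 62) = 62
D (Max): max(81, 51, 68) = 81
E (Max): max(36, 32, 15) = 36
B (Min): min(62, 81, 36, 0) = 0
G (Max): max(41, 54, 8, 57) = 57
H (Max): max(18, 64, 49) = 64
I (Max): max(69, 2, 83, 79) = 83
F (Chance): 1/4·57 + 1/4·64 + 1/4·83 + 1/4·75 = 69.75
K (Max): max(3, 55) = 55
L (Max): max(5, 15, 64) = 64
M (Max): max(87, 67, 99, 42) = 99
J (Min): min(55, 64, 99, 84) = 55
Root (Max): max(0, 69.75, 55, 57) = 69.75

69.75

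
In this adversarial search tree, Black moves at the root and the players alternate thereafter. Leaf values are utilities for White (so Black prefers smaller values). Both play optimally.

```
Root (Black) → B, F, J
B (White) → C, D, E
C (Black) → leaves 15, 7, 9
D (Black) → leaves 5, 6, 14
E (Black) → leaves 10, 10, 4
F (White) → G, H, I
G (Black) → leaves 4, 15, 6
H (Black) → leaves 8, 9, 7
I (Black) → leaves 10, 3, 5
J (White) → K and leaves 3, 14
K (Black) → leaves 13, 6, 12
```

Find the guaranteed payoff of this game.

C (Black): min(15, 7, 9) = 7
D (Black): min(5, 6, 14) = 5
E (Black): min(10, 10, 4) = 4
B (White): max(7, 5, 4) = 7
G (Black): min(4, 15, 6) = 4
H (Black): min(8, 9, 7) = 7
I (Black): min(10, 3, 5) = 3
F (White): max(4, 7, 3) = 7
K (Black): min(13, 6, 12) = 6
J (White): max(6, 3, 14) = 14
Root (Black): min(7, 7, 14) = 7

7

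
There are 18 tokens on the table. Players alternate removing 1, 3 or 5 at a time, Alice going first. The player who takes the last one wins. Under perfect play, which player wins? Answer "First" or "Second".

Positions where the player to move wins (W) vs loses (L):
i:   0  1  2  3  4  5  6  7  8  9 10 11 12 13 14 15 16 17 18
     L  W  L  W  L  W  L  W  L  W  L  W  L  W  L  W  L  W  L
Position 18 is L, so the second player wins.

Second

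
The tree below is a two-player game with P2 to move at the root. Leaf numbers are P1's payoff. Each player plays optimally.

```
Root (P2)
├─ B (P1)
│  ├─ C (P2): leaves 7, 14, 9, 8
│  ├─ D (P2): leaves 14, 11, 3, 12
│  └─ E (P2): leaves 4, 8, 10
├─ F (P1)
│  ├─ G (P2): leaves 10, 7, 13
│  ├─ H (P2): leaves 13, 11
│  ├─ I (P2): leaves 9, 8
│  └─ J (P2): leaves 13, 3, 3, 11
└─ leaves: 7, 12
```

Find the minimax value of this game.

C (P2): min(7, 14, 9, 8) = 7
D (P2): min(14, 11, 3, 12) = 3
E (P2): min(4, 8, 10) = 4
B (P1): max(7, 3, 4) = 7
G (P2): min(10, 7, 13) = 7
H (P2): min(13, 11) = 11
I (P2): min(9, 8) = 8
J (P2): min(13, 3, 3, 11) = 3
F (P1): max(7, 11, 8, 3) = 11
Root (P2): min(7, 11, 7, 12) = 7

7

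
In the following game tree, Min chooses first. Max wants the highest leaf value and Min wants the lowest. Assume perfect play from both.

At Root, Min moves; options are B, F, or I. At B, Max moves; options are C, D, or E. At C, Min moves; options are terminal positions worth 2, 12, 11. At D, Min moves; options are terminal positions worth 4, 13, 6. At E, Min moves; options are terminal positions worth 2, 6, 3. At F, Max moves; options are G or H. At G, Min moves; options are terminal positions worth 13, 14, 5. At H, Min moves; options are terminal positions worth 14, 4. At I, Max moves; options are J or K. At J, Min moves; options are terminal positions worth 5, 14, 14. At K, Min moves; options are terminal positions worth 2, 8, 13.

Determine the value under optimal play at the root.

C (Min): min(2, 12, 11) = 2
D (Min): min(4, 13, 6) = 4
E (Min): min(2, 6, 3) = 2
B (Max): max(2, 4, 2) = 4
G (Min): min(13, 14, 5) = 5
H (Min): min(14, 4) = 4
F (Max): max(5, 4) = 5
J (Min): min(5, 14, 14) = 5
K (Min): min(2, 8, 13) = 2
I (Max): max(5, 2) = 5
Root (Min): min(4, 5, 5) = 4

4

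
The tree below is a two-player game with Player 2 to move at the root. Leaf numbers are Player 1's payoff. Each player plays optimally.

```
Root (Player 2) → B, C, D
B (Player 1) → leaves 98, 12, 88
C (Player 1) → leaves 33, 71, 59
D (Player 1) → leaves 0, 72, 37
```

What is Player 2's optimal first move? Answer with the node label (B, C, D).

B (Player 1): max(98, 12, 88) = 98
C (Player 1): max(33, 71, 59) = 71
D (Player 1): max(0, 72, 37) = 72
Root (Player 2): min(98, 71, 72) = 71
Player 2 picks the child with the lowest value: C (value 71).

C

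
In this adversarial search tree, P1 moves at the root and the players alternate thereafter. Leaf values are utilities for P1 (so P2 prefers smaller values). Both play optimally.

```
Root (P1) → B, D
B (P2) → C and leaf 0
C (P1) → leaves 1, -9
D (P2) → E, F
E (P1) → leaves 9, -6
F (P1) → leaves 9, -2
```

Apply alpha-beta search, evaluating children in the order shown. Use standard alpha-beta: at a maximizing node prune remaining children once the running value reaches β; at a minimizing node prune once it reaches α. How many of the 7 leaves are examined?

6

C [α=-∞,β=+∞]: v=1
B [α=-∞,β=+∞]: v=0
E [α=0,β=+∞]: v=9
F [α=0,β=9]: v=9 after child 1 ≥ β → β-cutoff, skip 1
D [α=0,β=+∞]: v=9
Root [α=-∞,β=+∞]: v=9
Leaves evaluated: 6 of 7.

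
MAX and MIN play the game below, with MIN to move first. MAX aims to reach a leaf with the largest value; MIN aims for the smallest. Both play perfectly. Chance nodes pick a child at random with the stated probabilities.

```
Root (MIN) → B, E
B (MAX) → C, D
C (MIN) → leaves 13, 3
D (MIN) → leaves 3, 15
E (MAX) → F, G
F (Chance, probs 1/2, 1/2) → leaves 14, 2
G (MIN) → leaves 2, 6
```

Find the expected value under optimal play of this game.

C (MIN): min(13, 3) = 3
D (MIN): min(3, 15) = 3
B (MAX): max(3, 3) = 3
F (Chance): 1/2·14 + 1/2·2 = 8
G (MIN): min(2, 6) = 2
E (MAX): max(8, 2) = 8
Root (MIN): min(3, 8) = 3

3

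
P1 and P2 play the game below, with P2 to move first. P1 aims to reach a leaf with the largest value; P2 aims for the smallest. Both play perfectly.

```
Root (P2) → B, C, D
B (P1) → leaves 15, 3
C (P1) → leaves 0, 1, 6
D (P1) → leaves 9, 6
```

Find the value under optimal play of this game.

B (P1): max(15, 3) = 15
C (P1): max(0, 1, 6) = 6
D (P1): max(9, 6) = 9
Root (P2): min(15, 6, 9) = 6

6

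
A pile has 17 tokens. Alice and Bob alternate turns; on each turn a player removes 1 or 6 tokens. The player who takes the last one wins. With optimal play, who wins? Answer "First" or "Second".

i:   0  1  2  3  4  5  6  7  8  9 10 11 12 13 14 15 16 17
     L  W  L  W  L  W  W  L  W  L  W  L  W  W  L  W  L  W
Position 17 is W, so the first player wins.

First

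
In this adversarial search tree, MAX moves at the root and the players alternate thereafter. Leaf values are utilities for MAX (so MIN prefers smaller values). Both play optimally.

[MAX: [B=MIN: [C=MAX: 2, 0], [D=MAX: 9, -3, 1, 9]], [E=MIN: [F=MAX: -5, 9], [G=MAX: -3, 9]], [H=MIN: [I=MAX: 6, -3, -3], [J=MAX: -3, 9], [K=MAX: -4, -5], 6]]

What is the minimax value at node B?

C: max(2, 0) = 2
D: max(9, -3, 1, 9) = 9
B: min(2, 9) = 2

2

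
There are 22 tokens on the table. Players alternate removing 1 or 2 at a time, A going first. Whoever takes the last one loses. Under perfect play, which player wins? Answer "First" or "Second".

Second

Mark each pile size as W (mover wins) or L (mover loses):
i:   0  1  2  3  4  5  6  7  8  9 10 11 12 13 14 15 16 17 18 19 20 21 22
     W  L  W  W  L  W  W  L  W  W  L  W  W  L  W  W  L  W  W  L  W  W  L
Position 22 is L, so the second player wins.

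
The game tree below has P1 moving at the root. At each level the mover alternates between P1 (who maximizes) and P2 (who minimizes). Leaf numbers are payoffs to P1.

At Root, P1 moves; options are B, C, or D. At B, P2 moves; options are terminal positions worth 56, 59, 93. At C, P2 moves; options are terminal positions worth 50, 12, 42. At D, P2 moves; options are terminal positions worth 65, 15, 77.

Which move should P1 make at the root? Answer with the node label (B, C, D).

B (P2): min(56, 59, 93) = 56
C (P2): min(50, 12, 42) = 12
D (P2): min(65, 15, 77) = 15
Root (P1): max(56, 12, 15) = 56
P1 picks the child with the highest value: B (value 56).

B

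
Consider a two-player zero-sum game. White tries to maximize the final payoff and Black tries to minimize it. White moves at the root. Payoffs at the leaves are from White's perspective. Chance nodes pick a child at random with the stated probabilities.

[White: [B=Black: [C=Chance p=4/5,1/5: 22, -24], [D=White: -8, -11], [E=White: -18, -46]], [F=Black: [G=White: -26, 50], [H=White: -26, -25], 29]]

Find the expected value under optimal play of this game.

C (Chance): 4/5·22 + 1/5·-24 = 12.8
D (White): max(-8, -11) = -8
E (White): max(-18, -46) = -18
B (Black): min(12.8, -8, -18) = -18
G (White): max(-26, 50) = 50
H (White): max(-26, -25) = -25
F (Black): min(50, -25, 29) = -25
Root (White): max(-18, -25) = -18

-18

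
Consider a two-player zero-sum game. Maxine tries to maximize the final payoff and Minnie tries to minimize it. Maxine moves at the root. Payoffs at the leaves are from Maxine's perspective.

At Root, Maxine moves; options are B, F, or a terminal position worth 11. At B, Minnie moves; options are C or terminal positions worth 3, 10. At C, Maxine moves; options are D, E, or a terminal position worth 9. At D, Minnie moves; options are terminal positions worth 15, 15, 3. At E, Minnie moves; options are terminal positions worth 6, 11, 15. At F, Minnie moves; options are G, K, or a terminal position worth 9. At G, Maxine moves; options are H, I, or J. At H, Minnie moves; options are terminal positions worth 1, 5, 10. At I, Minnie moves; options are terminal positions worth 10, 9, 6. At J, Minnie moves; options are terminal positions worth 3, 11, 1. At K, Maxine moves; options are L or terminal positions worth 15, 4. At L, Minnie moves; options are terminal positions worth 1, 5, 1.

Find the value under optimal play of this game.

11

D (Minnie): min(15, 15, 3) = 3
E (Minnie): min(6, 11, 15) = 6
C (Maxine): max(3, 6, 9) = 9
B (Minnie): min(9, 3, 10) = 3
H (Minnie): min(1, 5, 10) = 1
I (Minnie): min(10, 9, 6) = 6
J (Minnie): min(3, 11, 1) = 1
G (Maxine): max(1, 6, 1) = 6
L (Minnie): min(1, 5, 1) = 1
K (Maxine): max(1, 15, 4) = 15
F (Minnie): min(6, 15, 9) = 6
Root (Maxine): max(3, 6, 11) = 11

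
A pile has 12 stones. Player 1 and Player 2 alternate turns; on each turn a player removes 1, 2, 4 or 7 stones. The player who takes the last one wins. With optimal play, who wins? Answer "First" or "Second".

Second

W/L table (W = player to move can force a win):
i:   0  1  2  3  4  5  6  7  8  9 10 11 12
     L  W  W  L  W  W  L  W  W  L  W  W  L
Position 12 is L, so the second player wins.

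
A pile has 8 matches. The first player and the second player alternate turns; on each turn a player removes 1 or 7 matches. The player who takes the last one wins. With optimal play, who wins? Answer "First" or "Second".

Second

Positions where the player to move wins (W) vs loses (L):
i:   0  1  2  3  4  5  6  7  8
     L  W  L  W  L  W  L  W  L
Position 8 is L, so the second player wins.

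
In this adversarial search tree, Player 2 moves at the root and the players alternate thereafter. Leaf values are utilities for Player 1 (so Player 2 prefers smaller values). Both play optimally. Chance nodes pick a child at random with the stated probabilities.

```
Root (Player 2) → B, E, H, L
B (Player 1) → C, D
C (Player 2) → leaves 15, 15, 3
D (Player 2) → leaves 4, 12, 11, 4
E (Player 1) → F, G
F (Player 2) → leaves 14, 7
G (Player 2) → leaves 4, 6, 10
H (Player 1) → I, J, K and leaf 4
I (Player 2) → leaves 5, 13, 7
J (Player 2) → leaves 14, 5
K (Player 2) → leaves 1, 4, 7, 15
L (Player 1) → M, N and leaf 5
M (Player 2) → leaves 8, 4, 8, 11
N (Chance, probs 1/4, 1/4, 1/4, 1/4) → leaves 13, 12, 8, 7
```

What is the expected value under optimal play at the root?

C (Player 2): min(15, 15, 3) = 3
D (Player 2): min(4, 12, 11, 4) = 4
B (Player 1): max(3, 4) = 4
F (Player 2): min(14, 7) = 7
G (Player 2): min(4, 6, 10) = 4
E (Player 1): max(7, 4) = 7
I (Player 2): min(5, 13, 7) = 5
J (Player 2): min(14, 5) = 5
K (Player 2): min(1, 4, 7, 15) = 1
H (Player 1): max(5, 5, 1, 4) = 5
M (Player 2): min(8, 4, 8, 11) = 4
N (Chance): 1/4·13 + 1/4·12 + 1/4·8 + 1/4·7 = 10
L (Player 1): max(4, 10, 5) = 10
Root (Player 2): min(4, 7, 5, 10) = 4

4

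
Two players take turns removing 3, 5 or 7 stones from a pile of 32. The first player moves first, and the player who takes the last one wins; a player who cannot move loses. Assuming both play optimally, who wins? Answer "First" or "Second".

Compute winning (W) and losing (L) positions by backward induction:
i:   0  1  2  3  4  5  6  7  8  9 10 11 12 13 14 15 16 17 18 19 20 21 22 23 24 25 26 27 28 29 30 31 32
     L  L  L  W  W  W  W  W  W  W  L  L  L  W  W  W  W  W  W  W  L  L  L  W  W  W  W  W  W  W  L  L  L
Position 32 is L, so the second player wins.

Second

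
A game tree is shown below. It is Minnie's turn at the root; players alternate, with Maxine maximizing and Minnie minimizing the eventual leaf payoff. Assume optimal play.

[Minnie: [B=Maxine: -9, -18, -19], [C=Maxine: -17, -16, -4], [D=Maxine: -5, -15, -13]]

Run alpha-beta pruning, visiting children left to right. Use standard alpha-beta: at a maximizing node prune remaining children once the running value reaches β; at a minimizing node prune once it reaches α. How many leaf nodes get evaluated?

B [α=-∞,β=+∞]: v=-9
C [α=-∞,β=-9]: v=-4
D [α=-∞,β=-9]: v=-5 after child 1 ≥ β → β-cutoff, skip 2
Root [α=-∞,β=+∞]: v=-9
Leaves evaluated: 7 of 9.

7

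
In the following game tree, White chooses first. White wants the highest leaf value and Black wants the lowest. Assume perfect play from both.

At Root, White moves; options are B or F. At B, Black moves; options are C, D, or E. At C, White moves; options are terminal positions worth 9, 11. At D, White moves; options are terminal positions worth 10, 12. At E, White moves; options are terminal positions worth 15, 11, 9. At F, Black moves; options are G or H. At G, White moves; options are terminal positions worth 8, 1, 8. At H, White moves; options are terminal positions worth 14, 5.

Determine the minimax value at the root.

C (White): max(9, 11) = 11
D (White): max(10, 12) = 12
E (White): max(15, 11, 9) = 15
B (Black): min(11, 12, 15) = 11
G (White): max(8, 1, 8) = 8
H (White): max(14, 5) = 14
F (Black): min(8, 14) = 8
Root (White): max(11, 8) = 11

11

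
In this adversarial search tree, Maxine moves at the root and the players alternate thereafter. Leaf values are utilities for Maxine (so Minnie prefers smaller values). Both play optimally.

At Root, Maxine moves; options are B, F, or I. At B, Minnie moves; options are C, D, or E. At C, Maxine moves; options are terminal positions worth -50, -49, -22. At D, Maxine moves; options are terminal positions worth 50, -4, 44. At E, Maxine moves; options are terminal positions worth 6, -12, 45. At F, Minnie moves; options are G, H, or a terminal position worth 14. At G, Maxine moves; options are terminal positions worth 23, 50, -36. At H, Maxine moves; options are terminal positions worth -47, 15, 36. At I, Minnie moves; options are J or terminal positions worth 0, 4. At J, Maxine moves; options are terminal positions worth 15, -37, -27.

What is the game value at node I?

J: max(15, -37, -27) = 15
I: min(15, 0, 4) = 0

0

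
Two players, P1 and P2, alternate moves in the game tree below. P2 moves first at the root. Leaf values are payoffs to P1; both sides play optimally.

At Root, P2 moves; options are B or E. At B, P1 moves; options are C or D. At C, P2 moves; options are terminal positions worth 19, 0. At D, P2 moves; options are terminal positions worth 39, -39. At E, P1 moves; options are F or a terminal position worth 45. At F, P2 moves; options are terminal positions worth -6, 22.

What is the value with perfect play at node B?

0

C: min(19, 0) = 0
D: min(39, -39) = -39
B: max(0, -39) = 0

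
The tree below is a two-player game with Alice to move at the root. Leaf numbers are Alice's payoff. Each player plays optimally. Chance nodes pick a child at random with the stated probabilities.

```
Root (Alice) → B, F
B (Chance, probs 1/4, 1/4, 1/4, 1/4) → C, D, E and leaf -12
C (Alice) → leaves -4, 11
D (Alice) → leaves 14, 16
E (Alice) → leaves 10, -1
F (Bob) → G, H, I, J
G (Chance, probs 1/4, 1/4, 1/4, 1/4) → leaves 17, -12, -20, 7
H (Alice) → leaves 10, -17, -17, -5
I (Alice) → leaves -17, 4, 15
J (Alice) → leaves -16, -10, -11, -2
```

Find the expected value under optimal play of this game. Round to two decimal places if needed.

6.25

C (Alice): max(-4, 11) = 11
D (Alice): max(14, 16) = 16
E (Alice): max(10, -1) = 10
B (Chance): 1/4·11 + 1/4·16 + 1/4·10 + 1/4·-12 = 6.25
G (Chance): 1/4·17 + 1/4·-12 + 1/4·-20 + 1/4·7 = -2
H (Alice): max(10, -17, -17, -5) = 10
I (Alice): max(-17, 4, 15) = 15
J (Alice): max(-16, -10, -11, -2) = -2
F (Bob): min(-2, 10, 15, -2) = -2
Root (Alice): max(6.25, -2) = 6.25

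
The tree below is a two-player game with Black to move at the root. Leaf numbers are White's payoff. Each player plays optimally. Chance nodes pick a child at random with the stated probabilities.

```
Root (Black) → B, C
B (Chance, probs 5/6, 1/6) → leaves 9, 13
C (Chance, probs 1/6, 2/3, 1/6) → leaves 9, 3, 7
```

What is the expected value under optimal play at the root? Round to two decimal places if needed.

B (Chance): 5/6·9 + 1/6·13 = 9.67
C (Chance): 1/6·9 + 2/3·3 + 1/6·7 = 4.67
Root (Black): min(9.67, 4.67) = 4.67

4.67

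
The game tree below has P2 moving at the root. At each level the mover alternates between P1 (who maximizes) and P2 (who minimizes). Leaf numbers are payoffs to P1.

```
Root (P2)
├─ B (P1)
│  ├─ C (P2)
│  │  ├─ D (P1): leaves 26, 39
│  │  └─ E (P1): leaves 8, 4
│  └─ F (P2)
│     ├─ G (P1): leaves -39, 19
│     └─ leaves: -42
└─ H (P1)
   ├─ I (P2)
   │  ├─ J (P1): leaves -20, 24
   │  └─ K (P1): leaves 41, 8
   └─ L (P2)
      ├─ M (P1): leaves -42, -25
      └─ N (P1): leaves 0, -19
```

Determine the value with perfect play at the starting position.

8

D (P1): max(26, 39) = 39
E (P1): max(8, 4) = 8
C (P2): min(39, 8) = 8
G (P1): max(-39, 19) = 19
F (P2): min(19, -42) = -42
B (P1): max(8, -42) = 8
J (P1): max(-20, 24) = 24
K (P1): max(41, 8) = 41
I (P2): min(24, 41) = 24
M (P1): max(-42, -25) = -25
N (P1): max(0, -19) = 0
L (P2): min(-25, 0) = -25
H (P1): max(24, -25) = 24
Root (P2): min(8, 24) = 8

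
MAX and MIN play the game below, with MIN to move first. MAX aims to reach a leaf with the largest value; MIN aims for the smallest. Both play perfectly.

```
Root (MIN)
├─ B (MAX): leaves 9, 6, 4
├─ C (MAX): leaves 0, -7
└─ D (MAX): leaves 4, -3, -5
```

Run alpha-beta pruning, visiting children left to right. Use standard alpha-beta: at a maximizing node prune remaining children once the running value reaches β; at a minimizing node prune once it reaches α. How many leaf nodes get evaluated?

6

B [α=-∞,β=+∞]: v=9
C [α=-∞,β=9]: v=0
D [α=-∞,β=0]: v=4 after child 1 ≥ β → β-cutoff, skip 2
Root [α=-∞,β=+∞]: v=0
Leaves evaluated: 6 of 8.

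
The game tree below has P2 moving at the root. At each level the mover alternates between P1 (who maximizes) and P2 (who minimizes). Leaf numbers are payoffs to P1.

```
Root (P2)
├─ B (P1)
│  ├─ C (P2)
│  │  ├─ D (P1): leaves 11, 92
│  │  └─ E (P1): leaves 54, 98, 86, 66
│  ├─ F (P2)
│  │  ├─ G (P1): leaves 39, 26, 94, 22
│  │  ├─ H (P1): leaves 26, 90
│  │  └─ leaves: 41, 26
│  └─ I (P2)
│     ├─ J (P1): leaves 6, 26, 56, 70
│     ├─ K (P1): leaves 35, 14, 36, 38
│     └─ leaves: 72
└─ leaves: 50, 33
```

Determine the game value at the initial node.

D (P1): max(11, 92) = 92
E (P1): max(54, 98, 86, 66) = 98
C (P2): min(92, 98) = 92
G (P1): max(39, 26, 94, 22) = 94
H (P1): max(26, 90) = 90
F (P2): min(94, 90, 41, 26) = 26
J (P1): max(6, 26, 56, 70) = 70
K (P1): max(35, 14, 36, 38) = 38
I (P2): min(70, 38, 72) = 38
B (P1): max(92, 26, 38) = 92
Root (P2): min(92, 50, 33) = 33

33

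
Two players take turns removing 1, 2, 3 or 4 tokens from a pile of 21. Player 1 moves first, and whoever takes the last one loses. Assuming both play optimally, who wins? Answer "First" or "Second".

Second

W/L table (W = player to move can force a win):
i:   0  1  2  3  4  5  6  7  8  9 10 11 12 13 14 15 16 17 18 19 20 21
     W  L  W  W  W  W  L  W  W  W  W  L  W  W  W  W  L  W  W  W  W  L
Position 21 is L, so the second player wins.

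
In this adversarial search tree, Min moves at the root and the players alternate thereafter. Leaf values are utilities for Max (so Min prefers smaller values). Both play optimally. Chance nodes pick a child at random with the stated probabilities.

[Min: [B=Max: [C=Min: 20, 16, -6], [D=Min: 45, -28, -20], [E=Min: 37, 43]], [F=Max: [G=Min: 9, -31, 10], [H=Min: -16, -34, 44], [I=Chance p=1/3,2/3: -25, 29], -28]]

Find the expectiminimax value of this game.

11

C (Min): min(20, 16, -6) = -6
D (Min): min(45, -28, -20) = -28
E (Min): min(37, 43) = 37
B (Max): max(-6, -28, 37) = 37
G (Min): min(9, -31, 10) = -31
H (Min): min(-16, -34, 44) = -34
I (Chance): 1/3·-25 + 2/3·29 = 11
F (Max): max(-31, -34, 11, -28) = 11
Root (Min): min(37, 11) = 11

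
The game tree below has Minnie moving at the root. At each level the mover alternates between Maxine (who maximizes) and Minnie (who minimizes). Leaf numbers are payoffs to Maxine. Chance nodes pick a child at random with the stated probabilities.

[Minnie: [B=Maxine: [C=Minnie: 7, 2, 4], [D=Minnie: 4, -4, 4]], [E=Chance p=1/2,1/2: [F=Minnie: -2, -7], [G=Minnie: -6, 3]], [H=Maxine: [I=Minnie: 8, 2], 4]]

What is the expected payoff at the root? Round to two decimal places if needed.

C (Minnie): min(7, 2, 4) = 2
D (Minnie): min(4, -4, 4) = -4
B (Maxine): max(2, -4) = 2
F (Minnie): min(-2, -7) = -7
G (Minnie): min(-6, 3) = -6
E (Chance): 1/2·-7 + 1/2·-6 = -6.5
I (Minnie): min(8, 2) = 2
H (Maxine): max(2, 4) = 4
Root (Minnie): min(2, -6.5, 4) = -6.5

-6.5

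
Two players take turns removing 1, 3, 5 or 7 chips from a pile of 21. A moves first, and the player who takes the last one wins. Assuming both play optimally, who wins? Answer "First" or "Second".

First

W/L table (W = player to move can force a win):
i:   0  1  2  3  4  5  6  7  8  9 10 11 12 13 14 15 16 17 18 19 20 21
     L  W  L  W  L  W  L  W  L  W  L  W  L  W  L  W  L  W  L  W  L  W
Position 21 is W, so the first player wins.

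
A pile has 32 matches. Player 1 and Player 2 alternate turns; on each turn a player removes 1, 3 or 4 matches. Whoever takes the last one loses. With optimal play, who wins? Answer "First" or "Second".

First

i:   0  1  2  3  4  5  6  7  8  9 10 11 12 13 14 15 16 17 18 19 20 21 22 23 24 25 26 27 28 29 30 31 32
     W  L  W  L  W  W  W  W  L  W  L  W  W  W  W  L  W  L  W  W  W  W  L  W  L  W  W  W  W  L  W  L  W
Position 32 is W, so the first player wins.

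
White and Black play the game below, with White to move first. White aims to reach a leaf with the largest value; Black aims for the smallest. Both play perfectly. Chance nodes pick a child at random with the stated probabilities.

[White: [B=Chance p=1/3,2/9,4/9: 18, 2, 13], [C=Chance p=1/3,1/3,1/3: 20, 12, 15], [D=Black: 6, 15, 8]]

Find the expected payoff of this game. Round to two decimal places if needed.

15.67

B (Chance): 1/3·18 + 2/9·2 + 4/9·13 = 12.22
C (Chance): 1/3·20 + 1/3·12 + 1/3·15 = 15.67
D (Black): min(6, 15, 8) = 6
Root (White): max(12.22, 15.67, 6) = 15.67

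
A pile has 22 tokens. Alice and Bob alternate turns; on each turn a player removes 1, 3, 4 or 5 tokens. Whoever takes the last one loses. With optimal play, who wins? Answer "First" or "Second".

First

W/L table (W = player to move can force a win):
i:   0  1  2  3  4  5  6  7  8  9 10 11 12 13 14 15 16 17 18 19 20 21 22
     W  L  W  L  W  W  W  W  W  L  W  L  W  W  W  W  W  L  W  L  W  W  W
Position 22 is W, so the first player wins.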